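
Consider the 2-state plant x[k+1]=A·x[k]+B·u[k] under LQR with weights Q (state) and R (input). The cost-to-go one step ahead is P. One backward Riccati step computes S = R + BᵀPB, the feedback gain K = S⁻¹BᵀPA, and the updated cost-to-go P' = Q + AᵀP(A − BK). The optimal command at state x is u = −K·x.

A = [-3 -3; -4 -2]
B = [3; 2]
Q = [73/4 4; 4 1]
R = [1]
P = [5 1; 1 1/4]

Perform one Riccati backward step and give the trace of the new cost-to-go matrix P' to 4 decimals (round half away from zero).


BᵀP = [17.0000 3.5000]
S = R + BᵀPB = [1] + [58.0000] = [59.0000]
BᵀPA = [-65.0000 -58.0000]
K = S⁻¹·BᵀPA = [-1.1017 -0.9831]
A−BK = [0.3051 -0.0508; -1.7966 -0.0339]
AᵀP(A−BK) = [1.3898 1.1017; 1.1017 0.9831]
P' = Q + AᵀP(A−BK) = [19.6398 5.1017; 5.1017 1.9831]
tr(P') = 21.6229

21.6229


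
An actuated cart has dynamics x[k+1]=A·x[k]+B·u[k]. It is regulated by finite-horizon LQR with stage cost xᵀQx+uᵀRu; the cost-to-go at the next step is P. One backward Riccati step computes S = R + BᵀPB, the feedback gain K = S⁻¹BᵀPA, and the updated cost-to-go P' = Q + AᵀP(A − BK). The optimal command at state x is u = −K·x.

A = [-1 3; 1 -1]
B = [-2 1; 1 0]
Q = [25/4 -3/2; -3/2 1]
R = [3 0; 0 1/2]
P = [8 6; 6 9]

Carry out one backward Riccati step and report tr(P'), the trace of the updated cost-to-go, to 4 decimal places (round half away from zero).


BᵀP = [-10.0000 -3.0000; 8.0000 6.0000]
S = R + BᵀPB = [3 0; 0 1/2] + [17.0000 -10.0000; -10.0000 8.0000] = [20.0000 -10.0000; -10.0000 8.5000]
BᵀPA = [7.0000 -27.0000; -2.0000 18.0000]
K = S⁻¹·BᵀPA = [0.5643 -0.7071; 0.4286 1.2857]
A−BK = [-0.3000 0.3000; 0.4357 -0.2929]
AᵀP(A−BK) = [1.9071 -1.4786; -1.4786 2.7643]
P' = Q + AᵀP(A−BK) = [8.1571 -2.9786; -2.9786 3.7643]
tr(P') = 11.9214

11.9214


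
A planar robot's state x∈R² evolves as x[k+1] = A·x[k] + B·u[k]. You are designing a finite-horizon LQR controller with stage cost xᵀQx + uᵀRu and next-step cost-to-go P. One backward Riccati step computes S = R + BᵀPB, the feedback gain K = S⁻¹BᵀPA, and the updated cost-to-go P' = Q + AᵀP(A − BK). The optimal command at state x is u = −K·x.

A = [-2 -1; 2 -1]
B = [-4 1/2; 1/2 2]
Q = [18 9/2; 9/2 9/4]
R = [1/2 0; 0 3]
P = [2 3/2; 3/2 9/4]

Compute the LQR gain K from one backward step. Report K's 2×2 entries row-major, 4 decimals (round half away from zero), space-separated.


BᵀP = [-7.2500 -4.8750; 4.0000 5.2500]
S = R + BᵀPB = [1/2 0; 0 3] + [26.5625 -13.3750; -13.3750 12.5000] = [27.0625 -13.3750; -13.3750 15.5000]
BᵀPA = [4.7500 12.1250; 2.5000 -9.2500]
K = S⁻¹·BᵀPA = [0.4450 0.2669; 0.5453 -0.3664]
A−BK = [-0.4926 0.2510; 0.6869 -0.4006]
AᵀP(A−BK) = [1.5229 -0.8519; -0.8519 0.6239]
P' = Q + AᵀP(A−BK) = [19.5229 3.6481; 3.6481 2.8739]
tr(P') = 22.3968

0.4450 0.2669 0.5453 -0.3664


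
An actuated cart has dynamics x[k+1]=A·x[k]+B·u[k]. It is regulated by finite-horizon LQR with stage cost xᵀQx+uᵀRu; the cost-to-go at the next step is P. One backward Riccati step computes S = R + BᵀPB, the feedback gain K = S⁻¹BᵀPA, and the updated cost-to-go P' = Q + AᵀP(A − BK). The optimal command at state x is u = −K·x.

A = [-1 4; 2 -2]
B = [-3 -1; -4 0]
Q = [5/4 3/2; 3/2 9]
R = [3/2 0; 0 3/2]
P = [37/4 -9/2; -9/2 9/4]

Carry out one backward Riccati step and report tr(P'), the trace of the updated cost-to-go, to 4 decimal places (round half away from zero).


36.3527

BᵀP = [-9.7500 4.5000; -9.2500 4.5000]
S = R + BᵀPB = [3/2 0; 0 3/2] + [11.2500 9.7500; 9.7500 9.2500] = [12.7500 9.7500; 9.7500 10.7500]
BᵀPA = [18.7500 -48.0000; 18.2500 -46.0000]
K = S⁻¹·BᵀPA = [0.5625 -1.6071; 1.1875 -2.8214]
A−BK = [1.8750 -3.6429; 4.2500 -8.4286]
AᵀP(A−BK) = [4.0313 -9.3750; -9.3750 22.0714]
P' = Q + AᵀP(A−BK) = [5.2813 -7.8750; -7.8750 31.0714]
tr(P') = 36.3527


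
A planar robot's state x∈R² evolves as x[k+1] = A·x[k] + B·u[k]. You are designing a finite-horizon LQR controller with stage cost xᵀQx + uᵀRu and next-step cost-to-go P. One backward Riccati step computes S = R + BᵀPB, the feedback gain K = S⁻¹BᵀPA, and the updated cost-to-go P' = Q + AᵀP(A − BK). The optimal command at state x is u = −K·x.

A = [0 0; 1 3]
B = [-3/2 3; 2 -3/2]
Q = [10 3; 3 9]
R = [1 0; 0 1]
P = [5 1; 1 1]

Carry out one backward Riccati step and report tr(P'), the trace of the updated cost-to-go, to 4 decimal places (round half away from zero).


23.3914

BᵀP = [-5.5000 0.5000; 13.5000 1.5000]
S = R + BᵀPB = [1 0; 0 1] + [9.2500 -17.2500; -17.2500 38.2500] = [10.2500 -17.2500; -17.2500 39.2500]
BᵀPA = [0.5000 1.5000; 1.5000 4.5000]
K = S⁻¹·BᵀPA = [0.4344 1.3031; 0.2291 0.6874]
A−BK = [-0.0358 -0.1074; 0.4749 1.4248]
AᵀP(A−BK) = [0.4391 1.3174; 1.3174 3.9523]
P' = Q + AᵀP(A−BK) = [10.4391 4.3174; 4.3174 12.9523]
tr(P') = 23.3914


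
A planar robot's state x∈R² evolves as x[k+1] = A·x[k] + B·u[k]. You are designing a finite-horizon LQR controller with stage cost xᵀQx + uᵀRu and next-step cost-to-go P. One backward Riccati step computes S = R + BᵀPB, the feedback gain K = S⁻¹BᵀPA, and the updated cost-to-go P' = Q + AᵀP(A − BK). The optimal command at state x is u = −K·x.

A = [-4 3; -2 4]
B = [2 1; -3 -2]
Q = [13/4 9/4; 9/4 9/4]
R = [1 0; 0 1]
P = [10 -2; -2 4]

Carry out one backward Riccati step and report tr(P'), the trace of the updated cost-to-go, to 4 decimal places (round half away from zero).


BᵀP = [26.0000 -16.0000; 14.0000 -10.0000]
S = R + BᵀPB = [1 0; 0 1] + [100.0000 58.0000; 58.0000 34.0000] = [101.0000 58.0000; 58.0000 35.0000]
BᵀPA = [-72.0000 14.0000; -36.0000 2.0000]
K = S⁻¹·BᵀPA = [-2.5263 2.1871; 3.1579 -3.5673]
A−BK = [-2.1053 2.1930; -3.2632 3.4269]
AᵀP(A−BK) = [75.7895 -78.9474; -78.9474 82.5146]
P' = Q + AᵀP(A−BK) = [79.0395 -76.6974; -76.6974 84.7646]
tr(P') = 163.8041

163.8041


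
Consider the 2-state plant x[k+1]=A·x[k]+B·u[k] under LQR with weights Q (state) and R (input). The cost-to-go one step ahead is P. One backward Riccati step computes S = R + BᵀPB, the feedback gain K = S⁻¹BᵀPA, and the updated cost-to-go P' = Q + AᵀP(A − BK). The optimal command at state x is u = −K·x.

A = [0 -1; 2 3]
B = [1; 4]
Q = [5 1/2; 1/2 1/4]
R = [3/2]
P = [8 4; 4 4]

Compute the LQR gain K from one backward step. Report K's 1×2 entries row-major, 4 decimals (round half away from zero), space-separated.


0.3791 0.3412

BᵀP = [24.0000 20.0000]
S = R + BᵀPB = [3/2] + [104.0000] = [105.5000]
BᵀPA = [40.0000 36.0000]
K = S⁻¹·BᵀPA = [0.3791 0.3412]
A−BK = [-0.3791 -1.3412; 0.4834 1.6351]
AᵀP(A−BK) = [0.8341 2.3507; 2.3507 7.7156]
P' = Q + AᵀP(A−BK) = [5.8341 2.8507; 2.8507 7.9656]
tr(P') = 13.7998


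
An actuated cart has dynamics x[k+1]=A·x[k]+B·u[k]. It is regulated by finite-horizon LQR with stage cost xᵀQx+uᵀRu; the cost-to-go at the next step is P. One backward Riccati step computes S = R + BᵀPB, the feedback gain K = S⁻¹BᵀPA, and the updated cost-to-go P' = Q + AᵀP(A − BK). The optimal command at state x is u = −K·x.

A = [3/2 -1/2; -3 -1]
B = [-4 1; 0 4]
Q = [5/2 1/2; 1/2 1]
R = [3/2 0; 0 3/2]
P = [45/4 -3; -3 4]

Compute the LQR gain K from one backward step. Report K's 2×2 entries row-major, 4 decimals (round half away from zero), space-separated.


BᵀP = [-45.0000 12.0000; -0.7500 13.0000]
S = R + BᵀPB = [3/2 0; 0 3/2] + [180.0000 3.0000; 3.0000 51.2500] = [181.5000 3.0000; 3.0000 52.7500]
BᵀPA = [-103.5000 10.5000; -40.1250 -12.6250]
K = S⁻¹·BᵀPA = [-0.5582 0.0619; -0.7289 -0.2429]
A−BK = [-0.0039 -0.0097; -0.0843 -0.0286]
AᵀP(A−BK) = [1.2910 0.2210; 0.2210 0.0969]
P' = Q + AᵀP(A−BK) = [3.7910 0.7210; 0.7210 1.0969]
tr(P') = 4.8879

-0.5582 0.0619 -0.7289 -0.2429


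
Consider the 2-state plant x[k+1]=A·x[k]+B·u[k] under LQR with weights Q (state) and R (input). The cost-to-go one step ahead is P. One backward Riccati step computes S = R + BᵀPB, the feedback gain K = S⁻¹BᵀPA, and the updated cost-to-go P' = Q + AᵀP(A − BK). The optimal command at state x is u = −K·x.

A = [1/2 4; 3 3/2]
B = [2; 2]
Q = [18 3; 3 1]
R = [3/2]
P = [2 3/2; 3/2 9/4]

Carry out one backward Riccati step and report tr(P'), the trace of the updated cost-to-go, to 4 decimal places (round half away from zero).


BᵀP = [7.0000 7.5000]
S = R + BᵀPB = [3/2] + [29.0000] = [30.5000]
BᵀPA = [26.0000 39.2500]
K = S⁻¹·BᵀPA = [0.8525 1.2869]
A−BK = [-1.2049 1.4262; 1.2951 -1.0738]
AᵀP(A−BK) = [3.0861 -0.2090; -0.2090 4.5523]
P' = Q + AᵀP(A−BK) = [21.0861 2.7910; 2.7910 5.5523]
tr(P') = 26.6383

26.6383


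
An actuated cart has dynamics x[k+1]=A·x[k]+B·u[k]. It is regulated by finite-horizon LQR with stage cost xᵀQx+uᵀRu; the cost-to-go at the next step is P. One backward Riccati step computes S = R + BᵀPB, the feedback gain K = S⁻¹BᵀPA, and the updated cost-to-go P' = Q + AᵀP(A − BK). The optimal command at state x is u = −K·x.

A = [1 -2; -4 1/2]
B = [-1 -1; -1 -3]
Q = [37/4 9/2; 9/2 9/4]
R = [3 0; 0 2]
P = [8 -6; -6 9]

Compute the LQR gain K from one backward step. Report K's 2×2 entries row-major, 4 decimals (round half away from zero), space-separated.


BᵀP = [-2.0000 -3.0000; 10.0000 -21.0000]
S = R + BᵀPB = [3 0; 0 2] + [5.0000 11.0000; 11.0000 53.0000] = [8.0000 11.0000; 11.0000 55.0000]
BᵀPA = [10.0000 2.5000; 94.0000 -30.5000]
K = S⁻¹·BᵀPA = [-1.5172 1.4828; 2.0125 -0.8511]
A−BK = [1.4953 -1.3683; 0.5204 -0.5705]
AᵀP(A−BK) = [25.9937 -19.8245; -19.8245 16.5846]
P' = Q + AᵀP(A−BK) = [35.2437 -15.3245; -15.3245 18.8346]
tr(P') = 54.0784

-1.5172 1.4828 2.0125 -0.8511


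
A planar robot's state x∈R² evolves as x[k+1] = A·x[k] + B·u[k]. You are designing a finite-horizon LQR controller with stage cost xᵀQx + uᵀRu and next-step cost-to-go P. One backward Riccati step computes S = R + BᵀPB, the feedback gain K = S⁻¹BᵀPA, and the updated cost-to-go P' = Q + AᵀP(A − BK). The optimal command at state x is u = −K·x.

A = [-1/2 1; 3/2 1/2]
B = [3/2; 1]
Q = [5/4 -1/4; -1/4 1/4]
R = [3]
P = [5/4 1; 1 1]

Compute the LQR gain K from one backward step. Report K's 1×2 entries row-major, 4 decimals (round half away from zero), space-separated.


0.2357 0.4204

BᵀP = [2.8750 2.5000]
S = R + BᵀPB = [3] + [6.8125] = [9.8125]
BᵀPA = [2.3125 4.1250]
K = S⁻¹·BᵀPA = [0.2357 0.4204]
A−BK = [-0.8535 0.3694; 1.2643 0.0796]
AᵀP(A−BK) = [0.5175 0.4029; 0.4029 0.7659]
P' = Q + AᵀP(A−BK) = [1.7675 0.1529; 0.1529 1.0159]
tr(P') = 2.7834


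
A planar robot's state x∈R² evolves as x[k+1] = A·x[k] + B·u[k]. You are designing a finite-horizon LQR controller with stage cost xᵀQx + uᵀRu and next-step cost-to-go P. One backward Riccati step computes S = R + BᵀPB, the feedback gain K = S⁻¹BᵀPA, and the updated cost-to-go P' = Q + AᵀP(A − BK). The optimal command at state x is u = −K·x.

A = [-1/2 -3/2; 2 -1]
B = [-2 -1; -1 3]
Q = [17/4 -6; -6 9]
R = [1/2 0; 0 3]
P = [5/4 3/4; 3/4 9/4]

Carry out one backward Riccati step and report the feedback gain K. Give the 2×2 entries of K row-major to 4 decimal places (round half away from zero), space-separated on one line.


-0.1689 0.7450 0.5075 -0.0770

BᵀP = [-3.2500 -3.7500; 1.0000 6.0000]
S = R + BᵀPB = [1/2 0; 0 3] + [10.2500 -8.0000; -8.0000 17.0000] = [10.7500 -8.0000; -8.0000 20.0000]
BᵀPA = [-5.8750 8.6250; 11.5000 -7.5000]
K = S⁻¹·BᵀPA = [-0.1689 0.7450; 0.5075 -0.0770]
A−BK = [-0.3303 -0.0869; 0.3088 -0.0240]
AᵀP(A−BK) = [0.9847 -0.1751; -0.1751 0.3092]
P' = Q + AᵀP(A−BK) = [5.2347 -6.1751; -6.1751 9.3092]
tr(P') = 14.5439


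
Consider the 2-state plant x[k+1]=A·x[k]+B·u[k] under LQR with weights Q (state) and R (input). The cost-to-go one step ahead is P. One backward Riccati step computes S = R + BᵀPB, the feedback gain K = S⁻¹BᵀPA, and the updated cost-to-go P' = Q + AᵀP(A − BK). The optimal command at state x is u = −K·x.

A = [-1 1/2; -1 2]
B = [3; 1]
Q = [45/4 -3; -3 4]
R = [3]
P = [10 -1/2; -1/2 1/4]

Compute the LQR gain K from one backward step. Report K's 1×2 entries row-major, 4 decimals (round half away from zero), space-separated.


-0.3130 0.1357

BᵀP = [29.5000 -1.2500]
S = R + BᵀPB = [3] + [87.2500] = [90.2500]
BᵀPA = [-28.2500 12.2500]
K = S⁻¹·BᵀPA = [-0.3130 0.1357]
A−BK = [-0.0609 0.0928; -0.6870 1.8643]
AᵀP(A−BK) = [0.4072 -0.4155; -0.4155 0.8373]
P' = Q + AᵀP(A−BK) = [11.6572 -3.4155; -3.4155 4.8373]
tr(P') = 16.4945


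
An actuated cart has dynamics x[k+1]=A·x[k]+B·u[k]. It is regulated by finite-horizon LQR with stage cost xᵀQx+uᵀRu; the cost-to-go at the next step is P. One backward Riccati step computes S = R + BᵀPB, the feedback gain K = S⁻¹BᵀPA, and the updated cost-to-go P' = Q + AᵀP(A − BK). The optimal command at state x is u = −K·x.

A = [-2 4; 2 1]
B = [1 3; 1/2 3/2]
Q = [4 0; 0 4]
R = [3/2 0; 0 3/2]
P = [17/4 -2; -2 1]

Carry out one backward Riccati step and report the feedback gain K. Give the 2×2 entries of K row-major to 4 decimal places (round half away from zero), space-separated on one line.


-0.3585 0.4340 -1.0755 1.3019

BᵀP = [3.2500 -1.5000; 9.7500 -4.5000]
S = R + BᵀPB = [3/2 0; 0 3/2] + [2.5000 7.5000; 7.5000 22.5000] = [4.0000 7.5000; 7.5000 24.0000]
BᵀPA = [-9.5000 11.5000; -28.5000 34.5000]
K = S⁻¹·BᵀPA = [-0.3585 0.4340; -1.0755 1.3019]
A−BK = [1.5849 -0.3396; 3.7925 -1.1698]
AᵀP(A−BK) = [2.9434 -2.7736; -2.7736 3.0943]
P' = Q + AᵀP(A−BK) = [6.9434 -2.7736; -2.7736 7.0943]
tr(P') = 14.0377


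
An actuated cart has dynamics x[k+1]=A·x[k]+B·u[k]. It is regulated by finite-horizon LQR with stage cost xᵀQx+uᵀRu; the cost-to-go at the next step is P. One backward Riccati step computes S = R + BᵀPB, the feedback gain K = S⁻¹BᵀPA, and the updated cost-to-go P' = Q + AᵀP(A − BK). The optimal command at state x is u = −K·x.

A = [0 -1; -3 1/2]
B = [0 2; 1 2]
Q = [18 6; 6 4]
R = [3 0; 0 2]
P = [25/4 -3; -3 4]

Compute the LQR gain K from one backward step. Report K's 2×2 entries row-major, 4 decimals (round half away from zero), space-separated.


-1.6744 0.8217 -0.1395 -0.3760

BᵀP = [-3.0000 4.0000; 6.5000 2.0000]
S = R + BᵀPB = [3 0; 0 2] + [4.0000 2.0000; 2.0000 17.0000] = [7.0000 2.0000; 2.0000 19.0000]
BᵀPA = [-12.0000 5.0000; -6.0000 -5.5000]
K = S⁻¹·BᵀPA = [-1.6744 0.8217; -0.1395 -0.3760]
A−BK = [0.2791 -0.2481; -1.0465 0.4302]
AᵀP(A−BK) = [15.0698 -7.3953; -7.3953 4.0736]
P' = Q + AᵀP(A−BK) = [33.0698 -1.3953; -1.3953 8.0736]
tr(P') = 41.1434


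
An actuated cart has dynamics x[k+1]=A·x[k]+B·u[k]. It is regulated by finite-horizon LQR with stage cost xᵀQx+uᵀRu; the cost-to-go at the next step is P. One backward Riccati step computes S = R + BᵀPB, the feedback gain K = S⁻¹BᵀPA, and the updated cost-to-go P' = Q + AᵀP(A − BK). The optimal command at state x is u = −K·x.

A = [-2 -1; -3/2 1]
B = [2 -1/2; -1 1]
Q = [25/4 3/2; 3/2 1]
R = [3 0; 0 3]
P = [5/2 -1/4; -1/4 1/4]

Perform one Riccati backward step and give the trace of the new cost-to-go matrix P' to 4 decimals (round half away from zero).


BᵀP = [5.2500 -0.7500; -1.5000 0.3750]
S = R + BᵀPB = [3 0; 0 3] + [11.2500 -3.3750; -3.3750 1.1250] = [14.2500 -3.3750; -3.3750 4.1250]
BᵀPA = [-9.3750 -6.0000; 2.4375 1.8750]
K = S⁻¹·BᵀPA = [-0.6424 -0.3887; 0.0653 0.1365]
A−BK = [-0.6825 -0.1543; -2.2077 0.4748]
AᵀP(A−BK) = [2.8806 0.7730; 0.7730 0.6617]
P' = Q + AᵀP(A−BK) = [9.1306 2.2730; 2.2730 1.6617]
tr(P') = 10.7923

10.7923


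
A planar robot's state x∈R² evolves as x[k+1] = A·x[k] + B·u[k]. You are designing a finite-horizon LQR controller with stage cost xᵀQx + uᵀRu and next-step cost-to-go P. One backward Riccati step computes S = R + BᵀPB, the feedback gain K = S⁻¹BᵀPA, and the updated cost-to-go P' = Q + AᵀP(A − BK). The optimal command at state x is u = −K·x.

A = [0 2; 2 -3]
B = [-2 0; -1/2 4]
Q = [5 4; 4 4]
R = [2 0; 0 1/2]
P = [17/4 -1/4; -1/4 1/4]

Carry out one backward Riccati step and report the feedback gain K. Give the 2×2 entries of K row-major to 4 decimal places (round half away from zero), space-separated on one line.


0.0046 -0.8973 0.4429 -0.8120

BᵀP = [-8.3750 0.3750; -1.0000 1.0000]
S = R + BᵀPB = [2 0; 0 1/2] + [16.5625 1.5000; 1.5000 4.0000] = [18.5625 1.5000; 1.5000 4.5000]
BᵀPA = [0.7500 -17.8750; 2.0000 -5.0000]
K = S⁻¹·BᵀPA = [0.0046 -0.8973; 0.4429 -0.8120]
A−BK = [0.0092 0.2053; 0.2307 -0.2007]
AᵀP(A−BK) = [0.1107 -0.2030; -0.2030 2.1499]
P' = Q + AᵀP(A−BK) = [5.1107 3.7970; 3.7970 6.1499]
tr(P') = 11.2607


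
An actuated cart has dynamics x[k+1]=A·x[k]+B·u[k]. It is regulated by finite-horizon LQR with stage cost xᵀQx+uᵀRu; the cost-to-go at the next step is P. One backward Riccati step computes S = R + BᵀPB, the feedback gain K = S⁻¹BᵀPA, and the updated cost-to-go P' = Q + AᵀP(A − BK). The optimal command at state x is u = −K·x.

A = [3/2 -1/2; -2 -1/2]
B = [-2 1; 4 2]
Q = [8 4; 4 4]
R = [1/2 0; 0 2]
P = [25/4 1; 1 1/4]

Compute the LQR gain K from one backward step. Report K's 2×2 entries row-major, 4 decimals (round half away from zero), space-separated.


-0.6412 0.1712 0.1995 -0.2322

BᵀP = [-8.5000 -1.0000; 8.2500 1.5000]
S = R + BᵀPB = [1/2 0; 0 2] + [13.0000 -10.5000; -10.5000 11.2500] = [13.5000 -10.5000; -10.5000 13.2500]
BᵀPA = [-10.7500 4.7500; 9.3750 -4.8750]
K = S⁻¹·BᵀPA = [-0.6412 0.1712; 0.1995 -0.2322]
A−BK = [0.0182 0.0747; 0.1658 -0.7204]
AᵀP(A−BK) = [0.3001 -0.1696; -0.1696 0.1795]
P' = Q + AᵀP(A−BK) = [8.3001 3.8304; 3.8304 4.1795]
tr(P') = 12.4796


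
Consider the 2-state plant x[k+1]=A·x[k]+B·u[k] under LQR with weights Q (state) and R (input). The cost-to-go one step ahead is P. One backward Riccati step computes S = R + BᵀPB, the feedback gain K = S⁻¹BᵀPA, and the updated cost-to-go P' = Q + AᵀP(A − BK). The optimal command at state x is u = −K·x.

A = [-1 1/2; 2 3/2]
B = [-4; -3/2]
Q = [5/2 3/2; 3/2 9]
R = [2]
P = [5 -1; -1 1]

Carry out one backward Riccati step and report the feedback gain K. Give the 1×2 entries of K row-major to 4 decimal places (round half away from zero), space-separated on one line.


BᵀP = [-18.5000 2.5000]
S = R + BᵀPB = [2] + [70.2500] = [72.2500]
BᵀPA = [23.5000 -5.5000]
K = S⁻¹·BᵀPA = [0.3253 -0.0761]
A−BK = [0.3010 0.1955; 2.4879 1.3858]
AᵀP(A−BK) = [5.3564 2.7889; 2.7889 1.5813]
P' = Q + AᵀP(A−BK) = [7.8564 4.2889; 4.2889 10.5813]
tr(P') = 18.4377

0.3253 -0.0761


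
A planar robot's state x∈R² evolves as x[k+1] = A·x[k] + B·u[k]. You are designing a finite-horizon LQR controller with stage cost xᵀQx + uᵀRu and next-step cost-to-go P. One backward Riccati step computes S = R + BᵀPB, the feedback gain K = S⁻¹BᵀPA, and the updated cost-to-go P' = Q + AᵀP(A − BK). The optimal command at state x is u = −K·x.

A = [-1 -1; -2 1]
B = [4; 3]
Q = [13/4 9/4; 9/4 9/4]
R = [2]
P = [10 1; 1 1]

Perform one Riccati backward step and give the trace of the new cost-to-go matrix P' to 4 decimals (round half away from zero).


BᵀP = [43.0000 7.0000]
S = R + BᵀPB = [2] + [193.0000] = [195.0000]
BᵀPA = [-57.0000 -36.0000]
K = S⁻¹·BᵀPA = [-0.2923 -0.1846]
A−BK = [0.1692 -0.2615; -1.1231 1.5538]
AᵀP(A−BK) = [1.3385 -1.5231; -1.5231 2.3538]
P' = Q + AᵀP(A−BK) = [4.5885 0.7269; 0.7269 4.6038]
tr(P') = 9.1923

9.1923


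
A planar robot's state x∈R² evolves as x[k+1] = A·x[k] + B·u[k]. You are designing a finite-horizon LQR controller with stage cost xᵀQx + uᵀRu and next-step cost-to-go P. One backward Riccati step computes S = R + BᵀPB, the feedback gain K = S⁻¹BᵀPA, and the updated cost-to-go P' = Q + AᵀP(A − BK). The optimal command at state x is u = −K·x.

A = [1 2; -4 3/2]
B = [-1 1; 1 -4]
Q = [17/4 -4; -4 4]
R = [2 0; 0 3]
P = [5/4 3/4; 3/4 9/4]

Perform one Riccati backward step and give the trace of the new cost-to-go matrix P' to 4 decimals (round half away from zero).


BᵀP = [-0.5000 1.5000; -1.7500 -8.2500]
S = R + BᵀPB = [2 0; 0 3] + [2.0000 -6.5000; -6.5000 31.2500] = [4.0000 -6.5000; -6.5000 34.2500]
BᵀPA = [-6.5000 1.2500; 31.2500 -15.8750]
K = S⁻¹·BᵀPA = [-0.2058 -0.6372; 0.8734 -0.5844]
A−BK = [-0.0792 1.9472; -0.3008 -0.2005]
AᵀP(A−BK) = [2.6201 -1.7533; -1.7533 6.0811]
P' = Q + AᵀP(A−BK) = [6.8701 -5.7533; -5.7533 10.0811]
tr(P') = 16.9512

16.9512


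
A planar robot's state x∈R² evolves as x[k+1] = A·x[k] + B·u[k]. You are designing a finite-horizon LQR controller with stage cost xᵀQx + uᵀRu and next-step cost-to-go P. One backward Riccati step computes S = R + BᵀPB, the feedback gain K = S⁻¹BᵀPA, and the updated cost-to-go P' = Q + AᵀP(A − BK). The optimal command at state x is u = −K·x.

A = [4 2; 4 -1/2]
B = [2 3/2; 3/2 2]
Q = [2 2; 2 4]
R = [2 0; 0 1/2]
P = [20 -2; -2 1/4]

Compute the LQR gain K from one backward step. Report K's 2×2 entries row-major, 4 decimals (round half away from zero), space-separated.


BᵀP = [37.0000 -3.6250; 26.0000 -2.5000]
S = R + BᵀPB = [2 0; 0 1/2] + [68.5625 48.2500; 48.2500 34.0000] = [70.5625 48.2500; 48.2500 34.5000]
BᵀPA = [133.5000 75.8125; 94.0000 53.2500]
K = S⁻¹·BᵀPA = [0.6606 0.4346; 1.8008 0.9356]
A−BK = [-0.0223 -0.2727; -0.5924 -3.0232]
AᵀP(A−BK) = [2.5389 1.5281; 1.5281 1.2900]
P' = Q + AᵀP(A−BK) = [4.5389 3.5281; 3.5281 5.2900]
tr(P') = 9.8290

0.6606 0.4346 1.8008 0.9356


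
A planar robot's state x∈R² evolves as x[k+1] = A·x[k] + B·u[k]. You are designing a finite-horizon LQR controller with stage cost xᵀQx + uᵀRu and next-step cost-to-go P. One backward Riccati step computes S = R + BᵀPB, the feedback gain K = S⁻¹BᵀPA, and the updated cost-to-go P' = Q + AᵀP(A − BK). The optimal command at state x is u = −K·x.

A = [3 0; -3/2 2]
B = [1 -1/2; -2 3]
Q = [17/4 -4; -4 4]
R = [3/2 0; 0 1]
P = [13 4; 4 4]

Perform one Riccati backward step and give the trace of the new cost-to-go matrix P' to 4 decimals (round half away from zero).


32.1315

BᵀP = [5.0000 -4.0000; 5.5000 10.0000]
S = R + BᵀPB = [3/2 0; 0 1] + [13.0000 -14.5000; -14.5000 27.2500] = [14.5000 -14.5000; -14.5000 28.2500]
BᵀPA = [21.0000 -8.0000; 1.5000 20.0000]
K = S⁻¹·BᵀPA = [3.0846 0.3210; 1.6364 0.8727]
A−BK = [0.7335 0.1154; -0.2398 0.0238]
AᵀP(A−BK) = [22.7680 3.9498; 3.9498 1.1135]
P' = Q + AᵀP(A−BK) = [27.0180 -0.0502; -0.0502 5.1135]
tr(P') = 32.1315


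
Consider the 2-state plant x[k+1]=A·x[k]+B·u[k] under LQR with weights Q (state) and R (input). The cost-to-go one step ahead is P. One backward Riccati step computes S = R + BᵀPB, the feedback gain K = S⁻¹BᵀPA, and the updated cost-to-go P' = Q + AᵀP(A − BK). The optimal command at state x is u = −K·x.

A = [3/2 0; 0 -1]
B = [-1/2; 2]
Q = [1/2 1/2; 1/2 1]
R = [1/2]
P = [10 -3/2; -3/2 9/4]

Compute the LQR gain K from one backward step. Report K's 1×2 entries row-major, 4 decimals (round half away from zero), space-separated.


-0.8000 -0.3500

BᵀP = [-8.0000 5.2500]
S = R + BᵀPB = [1/2] + [14.5000] = [15.0000]
BᵀPA = [-12.0000 -5.2500]
K = S⁻¹·BᵀPA = [-0.8000 -0.3500]
A−BK = [1.1000 -0.1750; 1.6000 -0.3000]
AᵀP(A−BK) = [12.9000 -1.9500; -1.9500 0.4125]
P' = Q + AᵀP(A−BK) = [13.4000 -1.4500; -1.4500 1.4125]
tr(P') = 14.8125


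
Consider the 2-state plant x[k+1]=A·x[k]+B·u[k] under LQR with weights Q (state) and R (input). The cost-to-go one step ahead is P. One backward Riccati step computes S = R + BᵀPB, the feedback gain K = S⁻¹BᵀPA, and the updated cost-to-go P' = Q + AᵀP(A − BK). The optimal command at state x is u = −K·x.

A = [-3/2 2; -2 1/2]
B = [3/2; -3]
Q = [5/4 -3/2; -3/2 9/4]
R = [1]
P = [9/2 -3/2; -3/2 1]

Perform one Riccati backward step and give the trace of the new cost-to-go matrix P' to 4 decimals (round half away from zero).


10.9187

BᵀP = [11.2500 -5.2500]
S = R + BᵀPB = [1] + [32.6250] = [33.6250]
BᵀPA = [-6.3750 19.8750]
K = S⁻¹·BᵀPA = [-0.1896 0.5911]
A−BK = [-1.2156 1.1134; -2.5688 2.2732]
AᵀP(A−BK) = [3.9164 -3.6069; -3.6069 3.5023]
P' = Q + AᵀP(A−BK) = [5.1664 -5.1069; -5.1069 5.7523]
tr(P') = 10.9187


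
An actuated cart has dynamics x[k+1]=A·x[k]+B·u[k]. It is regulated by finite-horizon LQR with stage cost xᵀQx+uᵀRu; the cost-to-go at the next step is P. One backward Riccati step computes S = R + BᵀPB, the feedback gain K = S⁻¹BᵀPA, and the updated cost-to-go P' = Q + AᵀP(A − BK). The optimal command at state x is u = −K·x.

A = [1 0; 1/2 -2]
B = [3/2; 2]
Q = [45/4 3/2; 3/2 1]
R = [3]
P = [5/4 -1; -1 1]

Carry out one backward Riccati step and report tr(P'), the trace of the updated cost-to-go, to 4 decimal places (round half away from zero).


16.4836

BᵀP = [-0.1250 0.5000]
S = R + BᵀPB = [3] + [0.8125] = [3.8125]
BᵀPA = [0.1250 -1.0000]
K = S⁻¹·BᵀPA = [0.0328 -0.2623]
A−BK = [0.9508 0.3934; 0.4344 -1.4754]
AᵀP(A−BK) = [0.4959 1.0328; 1.0328 3.7377]
P' = Q + AᵀP(A−BK) = [11.7459 2.5328; 2.5328 4.7377]
tr(P') = 16.4836


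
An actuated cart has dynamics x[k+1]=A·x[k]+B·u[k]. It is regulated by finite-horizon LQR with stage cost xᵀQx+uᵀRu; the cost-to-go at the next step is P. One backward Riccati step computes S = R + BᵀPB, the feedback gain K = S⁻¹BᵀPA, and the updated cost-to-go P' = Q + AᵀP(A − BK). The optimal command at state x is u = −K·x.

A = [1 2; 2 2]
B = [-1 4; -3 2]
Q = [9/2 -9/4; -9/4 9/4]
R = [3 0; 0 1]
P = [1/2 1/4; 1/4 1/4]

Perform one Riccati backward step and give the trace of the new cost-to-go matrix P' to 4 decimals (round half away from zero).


7.3845

BᵀP = [-1.2500 -1.0000; 2.5000 1.5000]
S = R + BᵀPB = [3 0; 0 1] + [4.2500 -7.0000; -7.0000 13.0000] = [7.2500 -7.0000; -7.0000 14.0000]
BᵀPA = [-3.2500 -4.5000; 5.5000 8.0000]
K = S⁻¹·BᵀPA = [-0.1333 -0.1333; 0.3262 0.5048]
A−BK = [-0.4381 -0.1524; 0.9476 0.5905]
AᵀP(A−BK) = [0.2726 0.2905; 0.2905 0.3619]
P' = Q + AᵀP(A−BK) = [4.7726 -1.9595; -1.9595 2.6119]
tr(P') = 7.3845


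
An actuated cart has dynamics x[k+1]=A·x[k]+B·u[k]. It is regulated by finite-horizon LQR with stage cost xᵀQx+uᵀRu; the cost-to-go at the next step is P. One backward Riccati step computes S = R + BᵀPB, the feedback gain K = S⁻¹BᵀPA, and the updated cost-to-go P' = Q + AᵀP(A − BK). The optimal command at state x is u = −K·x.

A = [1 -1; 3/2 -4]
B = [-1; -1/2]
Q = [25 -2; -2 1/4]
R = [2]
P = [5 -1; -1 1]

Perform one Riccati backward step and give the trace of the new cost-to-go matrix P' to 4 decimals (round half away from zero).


BᵀP = [-4.5000 0.5000]
S = R + BᵀPB = [2] + [4.2500] = [6.2500]
BᵀPA = [-3.7500 2.5000]
K = S⁻¹·BᵀPA = [-0.6000 0.4000]
A−BK = [0.4000 -0.6000; 1.2000 -3.8000]
AᵀP(A−BK) = [2.0000 -4.0000; -4.0000 12.0000]
P' = Q + AᵀP(A−BK) = [27.0000 -6.0000; -6.0000 12.2500]
tr(P') = 39.2500

39.2500


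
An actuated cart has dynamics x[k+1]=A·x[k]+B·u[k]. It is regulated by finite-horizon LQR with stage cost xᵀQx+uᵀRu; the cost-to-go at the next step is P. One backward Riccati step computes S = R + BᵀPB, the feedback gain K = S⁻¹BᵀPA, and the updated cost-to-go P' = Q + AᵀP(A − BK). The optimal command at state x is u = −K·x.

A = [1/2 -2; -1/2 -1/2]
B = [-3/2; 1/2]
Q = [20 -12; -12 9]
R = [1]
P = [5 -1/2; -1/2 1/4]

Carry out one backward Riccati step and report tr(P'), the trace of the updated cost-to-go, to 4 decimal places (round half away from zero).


BᵀP = [-7.7500 0.8750]
S = R + BᵀPB = [1] + [12.0625] = [13.0625]
BᵀPA = [-4.3125 15.0625]
K = S⁻¹·BᵀPA = [-0.3301 1.1531]
A−BK = [0.0048 -0.2703; -0.3349 -1.0766]
AᵀP(A−BK) = [0.1388 -0.3397; -0.3397 1.6938]
P' = Q + AᵀP(A−BK) = [20.1388 -12.3397; -12.3397 10.6938]
tr(P') = 30.8325

30.8325


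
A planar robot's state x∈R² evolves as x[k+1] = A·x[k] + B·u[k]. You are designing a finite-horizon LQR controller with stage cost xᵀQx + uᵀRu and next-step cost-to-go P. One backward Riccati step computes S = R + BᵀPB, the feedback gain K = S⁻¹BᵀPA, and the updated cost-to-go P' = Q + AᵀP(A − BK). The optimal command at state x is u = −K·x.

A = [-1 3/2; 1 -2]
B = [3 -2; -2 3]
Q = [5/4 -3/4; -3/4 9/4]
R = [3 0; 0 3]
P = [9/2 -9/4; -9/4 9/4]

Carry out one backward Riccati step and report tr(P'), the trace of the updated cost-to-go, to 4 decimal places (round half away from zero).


4.5088

BᵀP = [18.0000 -11.2500; -15.7500 11.2500]
S = R + BᵀPB = [3 0; 0 3] + [76.5000 -69.7500; -69.7500 65.2500] = [79.5000 -69.7500; -69.7500 68.2500]
BᵀPA = [-29.2500 49.5000; 27.0000 -46.1250]
K = S⁻¹·BᵀPA = [-0.2016 0.2874; 0.1896 -0.3821]
A−BK = [-0.0160 -0.1264; 0.0281 -0.2788]
AᵀP(A−BK) = [0.2347 -0.4017; -0.4017 0.7741]
P' = Q + AᵀP(A−BK) = [1.4847 -1.1517; -1.1517 3.0241]
tr(P') = 4.5088


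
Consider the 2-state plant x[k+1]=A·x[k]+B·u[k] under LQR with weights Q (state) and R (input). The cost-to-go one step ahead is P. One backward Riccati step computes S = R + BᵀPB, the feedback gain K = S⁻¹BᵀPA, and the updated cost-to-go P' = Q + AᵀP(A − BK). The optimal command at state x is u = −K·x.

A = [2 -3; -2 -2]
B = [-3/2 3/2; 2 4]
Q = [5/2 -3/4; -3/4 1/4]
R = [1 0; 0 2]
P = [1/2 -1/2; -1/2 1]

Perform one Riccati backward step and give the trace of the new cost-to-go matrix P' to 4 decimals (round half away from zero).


BᵀP = [-1.7500 2.7500; -1.2500 3.2500]
S = R + BᵀPB = [1 0; 0 2] + [8.1250 8.3750; 8.3750 11.1250] = [9.1250 8.3750; 8.3750 13.1250]
BᵀPA = [-9.0000 -0.2500; -9.0000 -2.7500]
K = S⁻¹·BᵀPA = [-0.8615 0.3980; -0.1360 -0.4635]
A−BK = [0.9118 -1.7078; 0.2670 -0.9421]
AᵀP(A−BK) = [1.0227 -0.5894; -0.5894 1.3249]
P' = Q + AᵀP(A−BK) = [3.5227 -1.3394; -1.3394 1.5749]
tr(P') = 5.0976

5.0976


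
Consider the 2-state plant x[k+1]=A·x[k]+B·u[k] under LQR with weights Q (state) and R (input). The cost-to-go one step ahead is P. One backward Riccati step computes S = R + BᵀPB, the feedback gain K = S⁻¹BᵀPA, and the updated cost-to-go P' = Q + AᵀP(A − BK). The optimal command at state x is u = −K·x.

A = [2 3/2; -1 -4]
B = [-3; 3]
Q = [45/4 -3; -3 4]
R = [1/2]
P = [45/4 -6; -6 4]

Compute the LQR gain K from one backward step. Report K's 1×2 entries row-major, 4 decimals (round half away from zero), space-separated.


BᵀP = [-51.7500 30.0000]
S = R + BᵀPB = [1/2] + [245.2500] = [245.7500]
BᵀPA = [-133.5000 -197.6250]
K = S⁻¹·BᵀPA = [-0.5432 -0.8042]
A−BK = [0.3703 -0.9125; 0.6297 -1.5875]
AᵀP(A−BK) = [0.4781 -0.6068; -0.6068 2.3882]
P' = Q + AᵀP(A−BK) = [11.7281 -3.6068; -3.6068 6.3882]
tr(P') = 18.1164

-0.5432 -0.8042


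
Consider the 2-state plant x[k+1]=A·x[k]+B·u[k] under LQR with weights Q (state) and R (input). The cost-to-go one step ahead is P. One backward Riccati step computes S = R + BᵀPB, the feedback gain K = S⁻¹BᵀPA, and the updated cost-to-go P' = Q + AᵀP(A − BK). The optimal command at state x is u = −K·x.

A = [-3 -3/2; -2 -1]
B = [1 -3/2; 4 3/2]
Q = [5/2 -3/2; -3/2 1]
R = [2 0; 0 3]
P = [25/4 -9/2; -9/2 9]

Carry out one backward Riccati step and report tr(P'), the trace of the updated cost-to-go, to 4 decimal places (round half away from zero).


BᵀP = [-11.7500 31.5000; -16.1250 20.2500]
S = R + BᵀPB = [2 0; 0 3] + [114.2500 64.8750; 64.8750 54.5625] = [116.2500 64.8750; 64.8750 57.5625]
BᵀPA = [-27.7500 -13.8750; 7.8750 3.9375]
K = S⁻¹·BᵀPA = [-0.8491 -0.4246; 1.0938 0.5469]
A−BK = [-0.5102 -0.2551; -0.2442 -0.1221]
AᵀP(A−BK) = [6.0734 3.0367; 3.0367 1.5184]
P' = Q + AᵀP(A−BK) = [8.5734 1.5367; 1.5367 2.5184]
tr(P') = 11.0918

11.0918


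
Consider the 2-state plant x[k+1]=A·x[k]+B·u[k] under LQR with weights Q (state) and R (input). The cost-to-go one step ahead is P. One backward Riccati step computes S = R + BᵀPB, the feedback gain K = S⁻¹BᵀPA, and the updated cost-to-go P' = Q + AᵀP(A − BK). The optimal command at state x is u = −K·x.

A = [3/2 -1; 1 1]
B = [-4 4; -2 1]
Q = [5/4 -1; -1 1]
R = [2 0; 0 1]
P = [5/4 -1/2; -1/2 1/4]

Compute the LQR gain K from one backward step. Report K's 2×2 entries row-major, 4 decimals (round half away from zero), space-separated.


-0.1057 0.0876 0.2010 -0.2887

BᵀP = [-4.0000 1.5000; 4.5000 -1.7500]
S = R + BᵀPB = [2 0; 0 1] + [13.0000 -14.5000; -14.5000 16.2500] = [15.0000 -14.5000; -14.5000 17.2500]
BᵀPA = [-4.5000 5.5000; 5.0000 -6.2500]
K = S⁻¹·BᵀPA = [-0.1057 0.0876; 0.2010 -0.2887]
A−BK = [0.2732 0.5052; 0.5876 1.4639]
AᵀP(A−BK) = [0.0818 -0.0374; -0.0374 0.2139]
P' = Q + AᵀP(A−BK) = [1.3318 -1.0374; -1.0374 1.2139]
tr(P') = 2.5457


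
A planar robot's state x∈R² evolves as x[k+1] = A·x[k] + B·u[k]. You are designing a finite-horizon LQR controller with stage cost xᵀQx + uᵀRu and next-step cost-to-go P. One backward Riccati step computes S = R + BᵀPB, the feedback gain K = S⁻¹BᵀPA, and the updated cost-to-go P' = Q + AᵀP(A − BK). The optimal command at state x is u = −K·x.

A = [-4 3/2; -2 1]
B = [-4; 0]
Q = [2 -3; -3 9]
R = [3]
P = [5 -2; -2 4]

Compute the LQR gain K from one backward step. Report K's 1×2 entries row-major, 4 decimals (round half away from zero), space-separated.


BᵀP = [-20.0000 8.0000]
S = R + BᵀPB = [3] + [80.0000] = [83.0000]
BᵀPA = [64.0000 -22.0000]
K = S⁻¹·BᵀPA = [0.7711 -0.2651]
A−BK = [-0.9157 0.4398; -2.0000 1.0000]
AᵀP(A−BK) = [14.6506 -7.0361; -7.0361 3.4187]
P' = Q + AᵀP(A−BK) = [16.6506 -10.0361; -10.0361 12.4187]
tr(P') = 29.0693

0.7711 -0.2651


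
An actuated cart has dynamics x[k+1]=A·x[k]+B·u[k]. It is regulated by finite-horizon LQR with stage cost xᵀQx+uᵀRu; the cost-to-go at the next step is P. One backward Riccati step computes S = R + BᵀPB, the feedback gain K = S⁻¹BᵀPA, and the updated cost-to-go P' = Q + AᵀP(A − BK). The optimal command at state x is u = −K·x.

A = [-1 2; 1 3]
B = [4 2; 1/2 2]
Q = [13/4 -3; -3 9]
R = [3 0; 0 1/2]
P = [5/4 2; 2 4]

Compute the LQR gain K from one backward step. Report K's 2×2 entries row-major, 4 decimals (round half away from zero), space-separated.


BᵀP = [6.0000 10.0000; 6.5000 12.0000]
S = R + BᵀPB = [3 0; 0 1/2] + [29.0000 32.0000; 32.0000 37.0000] = [32.0000 32.0000; 32.0000 37.5000]
BᵀPA = [4.0000 42.0000; 5.5000 49.0000]
K = S⁻¹·BᵀPA = [-0.1477 0.0398; 0.2727 1.2727]
A−BK = [-0.9545 -0.7045; 0.5284 0.4347]
AᵀP(A−BK) = [0.3409 0.3409; 0.3409 0.9659]
P' = Q + AᵀP(A−BK) = [3.5909 -2.6591; -2.6591 9.9659]
tr(P') = 13.5568

-0.1477 0.0398 0.2727 1.2727


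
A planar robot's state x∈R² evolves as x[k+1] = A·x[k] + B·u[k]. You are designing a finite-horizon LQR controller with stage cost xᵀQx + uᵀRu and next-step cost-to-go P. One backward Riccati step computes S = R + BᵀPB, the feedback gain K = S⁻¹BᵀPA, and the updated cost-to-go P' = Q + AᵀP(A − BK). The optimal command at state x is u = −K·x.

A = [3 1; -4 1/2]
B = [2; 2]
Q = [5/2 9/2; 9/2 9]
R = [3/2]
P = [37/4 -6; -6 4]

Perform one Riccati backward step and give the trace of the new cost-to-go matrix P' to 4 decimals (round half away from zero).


BᵀP = [6.5000 -4.0000]
S = R + BᵀPB = [3/2] + [5.0000] = [6.5000]
BᵀPA = [35.5000 4.5000]
K = S⁻¹·BᵀPA = [5.4615 0.6923]
A−BK = [-7.9231 -0.3846; -14.9231 -0.8846]
AᵀP(A−BK) = [97.3654 10.1731; 10.1731 1.1346]
P' = Q + AᵀP(A−BK) = [99.8654 14.6731; 14.6731 10.1346]
tr(P') = 110.0000

110.0000


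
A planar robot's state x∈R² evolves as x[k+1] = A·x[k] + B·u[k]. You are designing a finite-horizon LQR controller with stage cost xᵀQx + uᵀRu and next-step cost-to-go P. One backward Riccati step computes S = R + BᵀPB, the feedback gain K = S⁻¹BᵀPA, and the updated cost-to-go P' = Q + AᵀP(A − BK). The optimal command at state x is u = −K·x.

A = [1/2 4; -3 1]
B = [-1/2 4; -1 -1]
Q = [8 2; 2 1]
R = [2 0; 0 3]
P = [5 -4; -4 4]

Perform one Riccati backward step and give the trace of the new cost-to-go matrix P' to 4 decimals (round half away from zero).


BᵀP = [1.5000 -2.0000; 24.0000 -20.0000]
S = R + BᵀPB = [2 0; 0 3] + [1.2500 8.0000; 8.0000 116.0000] = [3.2500 8.0000; 8.0000 119.0000]
BᵀPA = [6.7500 4.0000; 72.0000 76.0000]
K = S⁻¹·BᵀPA = [0.7041 -0.4090; 0.5577 0.6662]
A−BK = [-1.3788 1.1309; -1.7382 1.2572]
AᵀP(A−BK) = [4.3424 -1.2022; -1.2022 3.0085]
P' = Q + AᵀP(A−BK) = [12.3424 0.7978; 0.7978 4.0085]
tr(P') = 16.3509

16.3509


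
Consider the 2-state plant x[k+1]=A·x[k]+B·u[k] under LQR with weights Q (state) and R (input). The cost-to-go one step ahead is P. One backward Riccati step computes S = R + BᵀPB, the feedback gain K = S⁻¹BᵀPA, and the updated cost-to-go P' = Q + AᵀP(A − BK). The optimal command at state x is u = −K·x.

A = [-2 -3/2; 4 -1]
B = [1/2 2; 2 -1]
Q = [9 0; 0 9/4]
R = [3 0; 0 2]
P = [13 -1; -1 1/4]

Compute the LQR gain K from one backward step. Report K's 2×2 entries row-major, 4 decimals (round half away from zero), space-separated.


BᵀP = [4.5000 0.0000; 27.0000 -2.2500]
S = R + BᵀPB = [3 0; 0 2] + [2.2500 9.0000; 9.0000 56.2500] = [5.2500 9.0000; 9.0000 58.2500]
BᵀPA = [-9.0000 -6.7500; -63.0000 -38.2500]
K = S⁻¹·BᵀPA = [0.1902 -0.2177; -1.1109 -0.6230]
A−BK = [0.1268 -0.1451; 2.5088 -1.1877]
AᵀP(A−BK) = [3.7231 0.7907; 0.7907 1.2002]
P' = Q + AᵀP(A−BK) = [12.7231 0.7907; 0.7907 3.4502]
tr(P') = 16.1733

0.1902 -0.2177 -1.1109 -0.6230


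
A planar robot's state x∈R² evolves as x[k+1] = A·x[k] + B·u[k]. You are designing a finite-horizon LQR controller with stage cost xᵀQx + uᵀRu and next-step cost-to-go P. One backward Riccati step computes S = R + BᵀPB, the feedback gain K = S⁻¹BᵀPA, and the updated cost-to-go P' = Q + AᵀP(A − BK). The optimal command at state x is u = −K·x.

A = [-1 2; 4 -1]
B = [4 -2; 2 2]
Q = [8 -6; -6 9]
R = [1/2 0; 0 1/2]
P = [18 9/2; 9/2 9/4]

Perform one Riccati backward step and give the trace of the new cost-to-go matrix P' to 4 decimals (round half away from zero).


18.3934

BᵀP = [81.0000 22.5000; -27.0000 -4.5000]
S = R + BᵀPB = [1/2 0; 0 1/2] + [369.0000 -117.0000; -117.0000 45.0000] = [369.5000 -117.0000; -117.0000 45.5000]
BᵀPA = [9.0000 139.5000; 9.0000 -49.5000]
K = S⁻¹·BᵀPA = [0.4683 0.1779; 1.4019 -0.6304]
A−BK = [-0.0692 0.0275; 0.2597 -0.0952]
AᵀP(A−BK) = [1.1685 -0.4283; -0.4283 0.2249]
P' = Q + AᵀP(A−BK) = [9.1685 -6.4283; -6.4283 9.2249]
tr(P') = 18.3934


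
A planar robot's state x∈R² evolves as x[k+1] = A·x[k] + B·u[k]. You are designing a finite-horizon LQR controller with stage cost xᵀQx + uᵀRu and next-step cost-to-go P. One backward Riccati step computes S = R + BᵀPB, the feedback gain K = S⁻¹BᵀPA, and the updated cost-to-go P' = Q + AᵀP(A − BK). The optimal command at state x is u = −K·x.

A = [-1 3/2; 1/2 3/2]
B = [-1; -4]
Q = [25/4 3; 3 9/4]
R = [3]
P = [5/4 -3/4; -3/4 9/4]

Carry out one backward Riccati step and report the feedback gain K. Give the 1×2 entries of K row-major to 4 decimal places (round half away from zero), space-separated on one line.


BᵀP = [1.7500 -8.2500]
S = R + BᵀPB = [3] + [31.2500] = [34.2500]
BᵀPA = [-5.8750 -9.7500]
K = S⁻¹·BᵀPA = [-0.1715 -0.2847]
A−BK = [-1.1715 1.2153; -0.1861 0.3613]
AᵀP(A−BK) = [1.5547 -1.2974; -1.2974 1.7245]
P' = Q + AᵀP(A−BK) = [7.8047 1.7026; 1.7026 3.9745]
tr(P') = 11.7792

-0.1715 -0.2847


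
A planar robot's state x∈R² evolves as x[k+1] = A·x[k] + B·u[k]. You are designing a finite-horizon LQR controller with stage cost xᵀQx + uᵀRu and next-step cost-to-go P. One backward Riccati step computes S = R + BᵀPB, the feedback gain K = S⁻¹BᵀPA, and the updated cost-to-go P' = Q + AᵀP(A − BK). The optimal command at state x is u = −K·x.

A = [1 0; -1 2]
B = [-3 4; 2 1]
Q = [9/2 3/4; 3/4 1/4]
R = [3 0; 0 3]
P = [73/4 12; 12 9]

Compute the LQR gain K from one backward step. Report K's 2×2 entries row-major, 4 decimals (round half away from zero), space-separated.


-0.3016 0.4383 -0.0363 0.4395

BᵀP = [-30.7500 -18.0000; 85.0000 57.0000]
S = R + BᵀPB = [3 0; 0 3] + [56.2500 -141.0000; -141.0000 397.0000] = [59.2500 -141.0000; -141.0000 400.0000]
BᵀPA = [-12.7500 -36.0000; 28.0000 114.0000]
K = S⁻¹·BᵀPA = [-0.3016 0.4383; -0.0363 0.4395]
A−BK = [0.2404 -0.4430; -0.3604 0.6838]
AᵀP(A−BK) = [0.4212 -0.7176; -0.7176 1.6756]
P' = Q + AᵀP(A−BK) = [4.9212 0.0324; 0.0324 1.9256]
tr(P') = 6.8468
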